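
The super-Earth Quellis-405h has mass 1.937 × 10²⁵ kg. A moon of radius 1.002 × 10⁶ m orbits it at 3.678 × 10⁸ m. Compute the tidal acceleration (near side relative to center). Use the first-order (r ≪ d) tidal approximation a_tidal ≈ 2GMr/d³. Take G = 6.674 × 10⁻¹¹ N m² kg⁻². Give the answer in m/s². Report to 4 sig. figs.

5.207 × 10⁻⁵ m/s²

Δa = 2GMr/d³
   = 2 × (6.674 × 10⁻¹¹) × (1.937 × 10²⁵) × (1.002 × 10⁶) / (3.678 × 10⁸)³
   = 5.207 × 10⁻⁵ m/s²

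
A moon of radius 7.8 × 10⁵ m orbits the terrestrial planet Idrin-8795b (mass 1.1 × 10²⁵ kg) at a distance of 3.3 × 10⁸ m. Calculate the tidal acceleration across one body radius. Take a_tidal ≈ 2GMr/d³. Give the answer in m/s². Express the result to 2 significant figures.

Δg = 2GMr/d³
   = 2 × (6.674 × 10⁻¹¹) × (1.1 × 10²⁵) × (7.8 × 10⁵) / (3.3 × 10⁸)³
   = 3.2 × 10⁻⁵ m/s²

3.2 × 10⁻⁵ m/s²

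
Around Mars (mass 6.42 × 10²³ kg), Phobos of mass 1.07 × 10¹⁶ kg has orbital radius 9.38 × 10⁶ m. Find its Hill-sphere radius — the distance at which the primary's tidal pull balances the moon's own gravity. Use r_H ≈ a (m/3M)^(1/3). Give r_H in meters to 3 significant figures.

1.66 × 10⁴ m

r_H ≈ a (m/3M)^(1/3)
    = (9.38 × 10⁶) × (1.07 × 10¹⁶ / (3 × 6.42 × 10²³))^(1/3)
    = 1.66 × 10⁴ m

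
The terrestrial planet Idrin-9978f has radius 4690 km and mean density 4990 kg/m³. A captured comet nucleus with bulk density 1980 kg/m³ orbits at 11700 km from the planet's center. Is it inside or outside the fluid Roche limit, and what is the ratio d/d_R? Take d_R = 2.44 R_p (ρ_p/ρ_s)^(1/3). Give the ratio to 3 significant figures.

d_R = 2.44 × (4690 km) × (4990/1980)^(1/3) = 15570 km
d/d_R = (11700) / (15570) = 0.751
Since d/d_R < 1, the body is inside the Roche limit.

inside; d/d_R ≈ 0.751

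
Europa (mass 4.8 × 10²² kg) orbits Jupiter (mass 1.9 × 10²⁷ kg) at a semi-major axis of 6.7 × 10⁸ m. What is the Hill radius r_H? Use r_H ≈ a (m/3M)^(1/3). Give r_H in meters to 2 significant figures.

r_H ≈ a (m/3M)^(1/3)
    = (6.7 × 10⁸) × (4.8 × 10²² / (3 × 1.9 × 10²⁷))^(1/3)
    = 1.4 × 10⁷ m

1.4 × 10⁷ m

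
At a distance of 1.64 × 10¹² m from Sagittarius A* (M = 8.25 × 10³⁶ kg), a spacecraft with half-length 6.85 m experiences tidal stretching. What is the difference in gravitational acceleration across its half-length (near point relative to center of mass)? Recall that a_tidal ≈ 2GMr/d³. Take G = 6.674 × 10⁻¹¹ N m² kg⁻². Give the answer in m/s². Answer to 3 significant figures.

Since r ≪ d, expand the inverse-square field across one radius to get the leading 2GMr/d³ term.
Δg = 2GMr/d³
   = 2 × (6.674 × 10⁻¹¹) × (8.25 × 10³⁶) × (6.85) / (1.64 × 10¹²)³
   = 1.71 × 10⁻⁹ m/s²

1.71 × 10⁻⁹ m/s²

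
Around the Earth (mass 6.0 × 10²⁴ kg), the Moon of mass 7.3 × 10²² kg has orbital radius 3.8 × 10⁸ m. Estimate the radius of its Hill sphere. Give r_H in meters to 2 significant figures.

6.1 × 10⁷ m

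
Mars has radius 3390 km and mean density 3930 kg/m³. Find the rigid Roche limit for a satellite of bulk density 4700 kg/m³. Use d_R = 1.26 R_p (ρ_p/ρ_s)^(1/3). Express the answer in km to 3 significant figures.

d_R = 1.26 × 3390 km × (3930/4700)^(1/3)
    = 4020 km

4020 km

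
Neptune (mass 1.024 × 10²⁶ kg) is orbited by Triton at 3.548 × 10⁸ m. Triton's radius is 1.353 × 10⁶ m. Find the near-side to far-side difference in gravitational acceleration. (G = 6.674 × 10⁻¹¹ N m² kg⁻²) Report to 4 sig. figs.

Near-to-far spans 2r, so the tidal difference is twice the near-to-center value: 4GMr/d³.
Δg = 4GMr/d³
   = 4 × (6.674 × 10⁻¹¹) × (1.024 × 10²⁶) × (1.353 × 10⁶) / (3.548 × 10⁸)³
   = 8.281 × 10⁻⁴ m/s²

8.281 × 10⁻⁴ m/s²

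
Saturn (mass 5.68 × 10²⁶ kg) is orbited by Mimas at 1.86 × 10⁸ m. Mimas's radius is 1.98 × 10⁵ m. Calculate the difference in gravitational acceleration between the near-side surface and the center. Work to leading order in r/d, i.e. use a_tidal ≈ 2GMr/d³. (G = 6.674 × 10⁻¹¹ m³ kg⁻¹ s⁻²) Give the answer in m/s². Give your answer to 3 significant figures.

2.33 × 10⁻³ m/s²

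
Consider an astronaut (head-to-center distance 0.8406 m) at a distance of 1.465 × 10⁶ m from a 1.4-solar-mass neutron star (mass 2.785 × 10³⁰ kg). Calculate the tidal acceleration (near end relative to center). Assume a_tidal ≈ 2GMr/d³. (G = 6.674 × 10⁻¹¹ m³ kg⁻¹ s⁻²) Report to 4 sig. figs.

Δg = 2GMr/d³
   = 2 × (6.674 × 10⁻¹¹) × (2.785 × 10³⁰) × (0.8406) / (1.465 × 10⁶)³
   = 9.938 × 10¹ m/s²

9.938 × 10¹ m/s²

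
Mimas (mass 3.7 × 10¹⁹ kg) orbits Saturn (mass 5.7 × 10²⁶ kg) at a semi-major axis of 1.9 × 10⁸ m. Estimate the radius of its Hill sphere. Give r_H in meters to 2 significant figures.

5.3 × 10⁵ m

r_H ≈ a (m/3M)^(1/3)
    = (1.9 × 10⁸) × (3.7 × 10¹⁹ / (3 × 5.7 × 10²⁶))^(1/3)
    = 5.3 × 10⁵ m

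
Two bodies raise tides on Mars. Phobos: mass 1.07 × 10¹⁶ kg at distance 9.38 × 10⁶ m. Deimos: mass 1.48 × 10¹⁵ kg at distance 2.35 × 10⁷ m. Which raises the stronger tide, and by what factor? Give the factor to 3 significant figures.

Phobos, by a factor of ≈ 114

The tide-raising term goes as M/d³ (the gradient of a 1/d² field).
Phobos: (1.07 × 10¹⁶) / (9.38 × 10⁶)³ = 1.297 × 10⁻⁵
Deimos: (1.48 × 10¹⁵) / (2.35 × 10⁷)³ = 1.140 × 10⁻⁷
Ratio (larger/smaller) = 114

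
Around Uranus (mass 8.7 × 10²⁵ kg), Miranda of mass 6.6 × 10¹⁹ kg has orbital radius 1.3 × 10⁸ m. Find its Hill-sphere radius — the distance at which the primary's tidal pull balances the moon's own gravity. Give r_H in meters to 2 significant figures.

r_H ≈ a (m/3M)^(1/3)
    = (1.3 × 10⁸) × (6.6 × 10¹⁹ / (3 × 8.7 × 10²⁵))^(1/3)
    = 8.2 × 10⁵ m

8.2 × 10⁵ m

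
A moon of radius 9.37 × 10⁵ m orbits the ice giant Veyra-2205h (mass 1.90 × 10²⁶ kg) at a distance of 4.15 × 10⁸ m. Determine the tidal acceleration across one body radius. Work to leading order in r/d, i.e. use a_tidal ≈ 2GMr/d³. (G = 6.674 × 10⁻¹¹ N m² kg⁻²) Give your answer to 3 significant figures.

3.32 × 10⁻⁴ m/s²

The tidal stretch is the gradient of GM/d² times the body's extent r, hence the 1/d³ dependence.
a_tidal = 2GMr/d³
        = 2 × (6.674 × 10⁻¹¹) × (1.90 × 10²⁶) × (9.37 × 10⁵) / (4.15 × 10⁸)³
        = 3.32 × 10⁻⁴ m/s²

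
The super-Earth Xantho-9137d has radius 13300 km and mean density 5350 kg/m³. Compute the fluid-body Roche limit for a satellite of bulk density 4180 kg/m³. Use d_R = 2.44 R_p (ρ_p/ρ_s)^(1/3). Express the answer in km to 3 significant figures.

35200 km

d_R = 2.44 × 13300 km × (5350/4180)^(1/3)
    = 35200 km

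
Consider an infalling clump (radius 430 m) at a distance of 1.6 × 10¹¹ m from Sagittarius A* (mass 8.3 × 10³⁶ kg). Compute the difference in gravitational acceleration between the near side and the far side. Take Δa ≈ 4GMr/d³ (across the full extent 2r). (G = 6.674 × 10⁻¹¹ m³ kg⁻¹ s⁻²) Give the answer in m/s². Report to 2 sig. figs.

2.3 × 10⁻⁴ m/s²

Δa = 4GMr/d³
   = 4 × (6.674 × 10⁻¹¹) × (8.3 × 10³⁶) × (430) / (1.6 × 10¹¹)³
   = 2.3 × 10⁻⁴ m/s²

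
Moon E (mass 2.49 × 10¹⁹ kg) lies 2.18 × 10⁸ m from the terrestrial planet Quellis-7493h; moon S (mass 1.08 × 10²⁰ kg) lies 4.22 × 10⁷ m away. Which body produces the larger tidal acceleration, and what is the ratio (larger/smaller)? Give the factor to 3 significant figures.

Moon S, by a factor of ≈ 598

Compare M/d³ for the two perturbers:
Moon E: (2.49 × 10¹⁹) / (2.18 × 10⁸)³ = 2.403 × 10⁻⁶
Moon S: (1.08 × 10²⁰) / (4.22 × 10⁷)³ = 1.437 × 10⁻³
Ratio (larger/smaller) = 598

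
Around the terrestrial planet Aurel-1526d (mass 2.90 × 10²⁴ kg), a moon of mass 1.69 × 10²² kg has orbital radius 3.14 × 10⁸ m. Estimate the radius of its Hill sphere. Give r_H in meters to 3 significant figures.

r_H ≈ a (m/3M)^(1/3)
    = (3.14 × 10⁸) × (1.69 × 10²² / (3 × 2.90 × 10²⁴))^(1/3)
    = 3.92 × 10⁷ m

3.92 × 10⁷ m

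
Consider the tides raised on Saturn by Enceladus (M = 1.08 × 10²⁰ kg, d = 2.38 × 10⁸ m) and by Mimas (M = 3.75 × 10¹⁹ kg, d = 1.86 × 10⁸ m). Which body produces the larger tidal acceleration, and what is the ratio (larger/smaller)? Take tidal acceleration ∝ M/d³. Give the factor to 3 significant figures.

Enceladus, by a factor of ≈ 1.37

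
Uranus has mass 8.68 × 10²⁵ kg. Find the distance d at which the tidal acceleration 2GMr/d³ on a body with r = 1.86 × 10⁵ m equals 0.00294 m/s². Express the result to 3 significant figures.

2GMr/d³ = a_tidal  ⇒  d = (2GMr / a_tidal)^(1/3)
d = (2 × 6.674×10⁻¹¹ × (8.68 × 10²⁵) × (1.86 × 10⁵) / (0.00294))^(1/3)
  = 9.02 × 10⁷ m

9.02 × 10⁷ m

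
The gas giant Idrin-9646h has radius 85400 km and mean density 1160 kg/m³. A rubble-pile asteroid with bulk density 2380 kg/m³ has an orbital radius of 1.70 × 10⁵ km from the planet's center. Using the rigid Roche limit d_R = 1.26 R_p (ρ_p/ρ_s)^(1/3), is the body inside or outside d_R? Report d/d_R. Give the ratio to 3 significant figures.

outside; d/d_R ≈ 2.01

d_R = 1.26 × (85400 km) × (1160/2380)^(1/3) = 84680 km
d/d_R = (1.70 × 10⁵) / (84680) = 2.01
Since d/d_R > 1, the body is outside the Roche limit.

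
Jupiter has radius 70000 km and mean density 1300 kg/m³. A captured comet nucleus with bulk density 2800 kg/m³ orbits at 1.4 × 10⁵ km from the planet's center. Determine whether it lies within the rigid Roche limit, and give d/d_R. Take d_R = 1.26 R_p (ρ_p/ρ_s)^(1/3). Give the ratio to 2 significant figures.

outside; d/d_R ≈ 2.0

d_R = 1.26 × (70000 km) × (1300/2800)^(1/3) = 68300 km
d/d_R = (1.4 × 10⁵) / (68300) = 2.0
Since d/d_R > 1, the body is outside the Roche limit.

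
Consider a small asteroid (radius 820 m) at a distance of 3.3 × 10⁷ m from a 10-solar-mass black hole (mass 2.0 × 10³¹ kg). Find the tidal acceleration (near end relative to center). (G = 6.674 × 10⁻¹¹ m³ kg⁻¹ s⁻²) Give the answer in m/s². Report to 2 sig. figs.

6.1 × 10¹ m/s²

Δg = 2GMr/d³
   = 2 × (6.674 × 10⁻¹¹) × (2.0 × 10³¹) × (820) / (3.3 × 10⁷)³
   = 6.1 × 10¹ m/s²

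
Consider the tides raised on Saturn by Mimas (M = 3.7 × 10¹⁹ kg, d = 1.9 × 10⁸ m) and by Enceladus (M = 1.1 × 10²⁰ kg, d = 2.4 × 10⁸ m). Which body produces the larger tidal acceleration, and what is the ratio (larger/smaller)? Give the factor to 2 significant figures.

Tidal stretch scales as M/d³; compute that for each body.
Mimas: (3.7 × 10¹⁹) / (1.9 × 10⁸)³ = 5.394 × 10⁻⁶
Enceladus: (1.1 × 10²⁰) / (2.4 × 10⁸)³ = 7.957 × 10⁻⁶
Ratio (larger/smaller) = 1.5

Enceladus, by a factor of ≈ 1.5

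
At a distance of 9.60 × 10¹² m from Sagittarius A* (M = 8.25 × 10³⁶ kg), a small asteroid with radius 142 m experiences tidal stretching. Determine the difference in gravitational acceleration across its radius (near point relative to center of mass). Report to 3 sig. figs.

Δg = 2GMr/d³
   = 2 × (6.674 × 10⁻¹¹) × (8.25 × 10³⁶) × (142) / (9.60 × 10¹²)³
   = 1.77 × 10⁻¹⁰ m/s²

1.77 × 10⁻¹⁰ m/s²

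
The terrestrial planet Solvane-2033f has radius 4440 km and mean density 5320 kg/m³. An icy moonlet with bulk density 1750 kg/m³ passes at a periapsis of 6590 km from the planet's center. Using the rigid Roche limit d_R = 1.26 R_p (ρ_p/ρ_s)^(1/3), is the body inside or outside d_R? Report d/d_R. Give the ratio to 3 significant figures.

d_R = 1.26 × (4440 km) × (5320/1750)^(1/3) = 8104 km
d/d_R = (6590) / (8104) = 0.813
Since d/d_R < 1, the body is inside the Roche limit.

inside; d/d_R ≈ 0.813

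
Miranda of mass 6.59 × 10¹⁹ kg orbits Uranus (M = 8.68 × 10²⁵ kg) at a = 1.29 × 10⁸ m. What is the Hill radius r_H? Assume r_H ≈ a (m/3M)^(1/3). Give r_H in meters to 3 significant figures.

8.16 × 10⁵ m

r_H ≈ a (m/3M)^(1/3)
    = (1.29 × 10⁸) × (6.59 × 10¹⁹ / (3 × 8.68 × 10²⁵))^(1/3)
    = 8.16 × 10⁵ m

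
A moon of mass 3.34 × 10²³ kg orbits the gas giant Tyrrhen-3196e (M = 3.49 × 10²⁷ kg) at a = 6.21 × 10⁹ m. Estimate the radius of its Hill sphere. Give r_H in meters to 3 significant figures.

1.97 × 10⁸ m

r_H ≈ a (m/3M)^(1/3)
    = (6.21 × 10⁹) × (3.34 × 10²³ / (3 × 3.49 × 10²⁷))^(1/3)
    = 1.97 × 10⁸ m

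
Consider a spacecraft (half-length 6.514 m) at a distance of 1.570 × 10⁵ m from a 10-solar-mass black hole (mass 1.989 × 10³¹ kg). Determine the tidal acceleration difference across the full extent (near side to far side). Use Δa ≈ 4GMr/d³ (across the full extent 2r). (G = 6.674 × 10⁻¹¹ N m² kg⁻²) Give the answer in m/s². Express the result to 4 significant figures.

a_tidal = 4GMr/d³
        = 4 × (6.674 × 10⁻¹¹) × (1.989 × 10³¹) × (6.514) / (1.570 × 10⁵)³
        = 8.938 × 10⁶ m/s²

8.938 × 10⁶ m/s²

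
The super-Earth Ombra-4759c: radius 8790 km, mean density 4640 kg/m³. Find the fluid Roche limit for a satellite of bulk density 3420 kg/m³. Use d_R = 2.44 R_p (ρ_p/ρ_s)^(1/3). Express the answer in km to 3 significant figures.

d_R = 2.44 × 8790 km × (4640/3420)^(1/3)
    = 23700 km

23700 km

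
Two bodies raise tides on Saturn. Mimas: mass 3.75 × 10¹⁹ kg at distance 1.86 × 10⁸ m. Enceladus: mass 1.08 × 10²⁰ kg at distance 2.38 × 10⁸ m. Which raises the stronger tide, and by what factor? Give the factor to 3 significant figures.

Compare M/d³ for the two perturbers:
Mimas: (3.75 × 10¹⁹) / (1.86 × 10⁸)³ = 5.828 × 10⁻⁶
Enceladus: (1.08 × 10²⁰) / (2.38 × 10⁸)³ = 8.011 × 10⁻⁶
Ratio (larger/smaller) = 1.37

Enceladus, by a factor of ≈ 1.37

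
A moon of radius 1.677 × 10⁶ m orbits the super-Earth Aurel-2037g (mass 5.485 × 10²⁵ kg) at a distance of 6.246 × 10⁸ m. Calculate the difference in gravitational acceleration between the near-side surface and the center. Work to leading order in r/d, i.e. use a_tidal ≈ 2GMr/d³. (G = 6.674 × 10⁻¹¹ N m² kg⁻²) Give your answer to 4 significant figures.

Since r ≪ d, expand the inverse-square field across one radius to get the leading 2GMr/d³ term.
a_tidal = 2GMr/d³
        = 2 × (6.674 × 10⁻¹¹) × (5.485 × 10²⁵) × (1.677 × 10⁶) / (6.246 × 10⁸)³
        = 5.039 × 10⁻⁵ m/s²

5.039 × 10⁻⁵ m/s²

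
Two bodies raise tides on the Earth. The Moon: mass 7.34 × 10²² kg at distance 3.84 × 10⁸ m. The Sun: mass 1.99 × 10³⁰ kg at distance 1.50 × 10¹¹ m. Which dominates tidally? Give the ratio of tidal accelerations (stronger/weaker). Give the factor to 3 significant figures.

The Moon, by a factor of ≈ 2.20

Compare M/d³ for the two perturbers:
The Moon: (7.34 × 10²²) / (3.84 × 10⁸)³ = 1.296 × 10⁻³
The Sun: (1.99 × 10³⁰) / (1.50 × 10¹¹)³ = 5.896 × 10⁻⁴
Ratio (larger/smaller) = 2.20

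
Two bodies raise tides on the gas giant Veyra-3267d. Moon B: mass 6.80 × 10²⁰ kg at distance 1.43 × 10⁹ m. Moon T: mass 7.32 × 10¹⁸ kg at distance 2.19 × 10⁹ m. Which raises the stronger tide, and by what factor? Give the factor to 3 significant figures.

Tidal acceleration ∝ M/d³, so compare M/d³ for each.
Moon B: (6.80 × 10²⁰) / (1.43 × 10⁹)³ = 2.325 × 10⁻⁷
Moon T: (7.32 × 10¹⁸) / (2.19 × 10⁹)³ = 6.969 × 10⁻¹⁰
Ratio (larger/smaller) = 334

Moon B, by a factor of ≈ 334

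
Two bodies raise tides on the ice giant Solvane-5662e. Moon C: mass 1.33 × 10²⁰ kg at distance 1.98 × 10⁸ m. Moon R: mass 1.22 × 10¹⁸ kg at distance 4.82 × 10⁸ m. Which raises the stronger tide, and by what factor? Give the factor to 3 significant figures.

The tide-raising term goes as M/d³ (the gradient of a 1/d² field).
Moon C: (1.33 × 10²⁰) / (1.98 × 10⁸)³ = 1.713 × 10⁻⁵
Moon R: (1.22 × 10¹⁸) / (4.82 × 10⁸)³ = 1.089 × 10⁻⁸
Ratio (larger/smaller) = 1570

Moon C, by a factor of ≈ 1570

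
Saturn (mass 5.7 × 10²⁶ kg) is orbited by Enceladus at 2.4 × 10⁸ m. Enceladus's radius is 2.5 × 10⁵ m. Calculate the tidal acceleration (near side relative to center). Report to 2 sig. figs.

1.4 × 10⁻³ m/s²

The tidal stretch is the gradient of GM/d² times the body's extent r, hence the 1/d³ dependence.
a_tidal = 2GMr/d³
        = 2 × (6.674 × 10⁻¹¹) × (5.7 × 10²⁶) × (2.5 × 10⁵) / (2.4 × 10⁸)³
        = 1.4 × 10⁻³ m/s²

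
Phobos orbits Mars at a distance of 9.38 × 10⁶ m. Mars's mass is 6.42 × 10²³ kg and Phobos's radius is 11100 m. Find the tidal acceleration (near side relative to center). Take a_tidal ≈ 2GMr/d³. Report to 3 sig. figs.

Δg = 2GMr/d³
   = 2 × (6.674 × 10⁻¹¹) × (6.42 × 10²³) × (11100) / (9.38 × 10⁶)³
   = 1.15 × 10⁻³ m/s²

1.15 × 10⁻³ m/s²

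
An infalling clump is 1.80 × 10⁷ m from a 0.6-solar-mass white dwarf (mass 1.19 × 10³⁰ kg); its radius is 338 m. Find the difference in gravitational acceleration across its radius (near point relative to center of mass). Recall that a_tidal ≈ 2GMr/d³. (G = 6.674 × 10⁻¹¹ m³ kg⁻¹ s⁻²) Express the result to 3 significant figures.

Since r ≪ d, expand the inverse-square field across one radius to get the leading 2GMr/d³ term.
Δa = 2GMr/d³
   = 2 × (6.674 × 10⁻¹¹) × (1.19 × 10³⁰) × (338) / (1.80 × 10⁷)³
   = 9.21 m/s²

9.21 m/s²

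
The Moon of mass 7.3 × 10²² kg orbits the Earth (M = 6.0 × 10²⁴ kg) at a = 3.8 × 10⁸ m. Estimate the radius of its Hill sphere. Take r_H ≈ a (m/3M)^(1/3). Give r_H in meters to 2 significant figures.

r_H ≈ a (m/3M)^(1/3)
    = (3.8 × 10⁸) × (7.3 × 10²² / (3 × 6.0 × 10²⁴))^(1/3)
    = 6.1 × 10⁷ m

6.1 × 10⁷ m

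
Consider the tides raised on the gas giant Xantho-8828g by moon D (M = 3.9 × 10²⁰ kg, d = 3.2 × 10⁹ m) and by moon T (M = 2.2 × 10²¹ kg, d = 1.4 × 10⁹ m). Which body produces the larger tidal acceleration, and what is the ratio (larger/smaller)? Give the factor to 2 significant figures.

Moon T, by a factor of ≈ 67

The tide-raising term goes as M/d³ (the gradient of a 1/d² field).
Moon D: (3.9 × 10²⁰) / (3.2 × 10⁹)³ = 1.190 × 10⁻⁸
Moon T: (2.2 × 10²¹) / (1.4 × 10⁹)³ = 8.017 × 10⁻⁷
Ratio (larger/smaller) = 67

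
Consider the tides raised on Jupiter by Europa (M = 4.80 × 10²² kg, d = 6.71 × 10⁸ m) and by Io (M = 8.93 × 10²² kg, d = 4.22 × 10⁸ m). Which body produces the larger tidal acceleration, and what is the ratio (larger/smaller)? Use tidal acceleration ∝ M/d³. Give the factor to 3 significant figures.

Io, by a factor of ≈ 7.48

Compare M/d³ for the two perturbers:
Europa: (4.80 × 10²²) / (6.71 × 10⁸)³ = 1.589 × 10⁻⁴
Io: (8.93 × 10²²) / (4.22 × 10⁸)³ = 1.188 × 10⁻³
Ratio (larger/smaller) = 7.48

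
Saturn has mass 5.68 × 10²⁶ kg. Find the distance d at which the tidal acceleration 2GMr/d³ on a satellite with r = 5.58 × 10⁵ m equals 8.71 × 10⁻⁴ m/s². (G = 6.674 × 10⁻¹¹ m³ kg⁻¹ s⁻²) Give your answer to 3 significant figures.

2GMr/d³ = a_tidal  ⇒  d = (2GMr / a_tidal)^(1/3)
d = (2 × 6.674×10⁻¹¹ × (5.68 × 10²⁶) × (5.58 × 10⁵) / (8.71 × 10⁻⁴))^(1/3)
  = 3.65 × 10⁸ m

3.65 × 10⁸ m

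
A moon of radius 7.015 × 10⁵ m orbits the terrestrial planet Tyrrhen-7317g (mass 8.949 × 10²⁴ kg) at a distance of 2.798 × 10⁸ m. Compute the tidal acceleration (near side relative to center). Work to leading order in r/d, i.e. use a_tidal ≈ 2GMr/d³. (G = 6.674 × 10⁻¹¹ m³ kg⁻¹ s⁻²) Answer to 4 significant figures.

The tidal stretch is the gradient of GM/d² times the body's extent r, hence the 1/d³ dependence.
a_tidal = 2GMr/d³
        = 2 × (6.674 × 10⁻¹¹) × (8.949 × 10²⁴) × (7.015 × 10⁵) / (2.798 × 10⁸)³
        = 3.825 × 10⁻⁵ m/s²

3.825 × 10⁻⁵ m/s²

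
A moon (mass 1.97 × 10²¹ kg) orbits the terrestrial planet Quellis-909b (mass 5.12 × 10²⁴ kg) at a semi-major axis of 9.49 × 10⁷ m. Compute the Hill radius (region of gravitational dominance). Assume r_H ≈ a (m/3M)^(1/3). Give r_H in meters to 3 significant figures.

r_H ≈ a (m/3M)^(1/3)
    = (9.49 × 10⁷) × (1.97 × 10²¹ / (3 × 5.12 × 10²⁴))^(1/3)
    = 4.79 × 10⁶ m

4.79 × 10⁶ m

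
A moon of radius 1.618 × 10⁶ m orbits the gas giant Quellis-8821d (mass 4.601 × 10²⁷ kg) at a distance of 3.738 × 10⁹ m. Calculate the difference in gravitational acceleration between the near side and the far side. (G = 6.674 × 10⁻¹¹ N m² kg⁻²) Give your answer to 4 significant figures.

3.805 × 10⁻⁵ m/s²

Δg = 4GMr/d³
   = 4 × (6.674 × 10⁻¹¹) × (4.601 × 10²⁷) × (1.618 × 10⁶) / (3.738 × 10⁹)³
   = 3.805 × 10⁻⁵ m/s²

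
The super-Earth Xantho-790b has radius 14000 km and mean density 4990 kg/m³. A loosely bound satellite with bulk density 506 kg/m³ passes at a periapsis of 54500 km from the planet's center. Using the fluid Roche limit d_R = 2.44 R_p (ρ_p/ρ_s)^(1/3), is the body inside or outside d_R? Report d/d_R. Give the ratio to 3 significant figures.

d_R = 2.44 × (14000 km) × (4990/506)^(1/3) = 73250 km
d/d_R = (54500) / (73250) = 0.744
Since d/d_R < 1, the body is inside the Roche limit.

inside; d/d_R ≈ 0.744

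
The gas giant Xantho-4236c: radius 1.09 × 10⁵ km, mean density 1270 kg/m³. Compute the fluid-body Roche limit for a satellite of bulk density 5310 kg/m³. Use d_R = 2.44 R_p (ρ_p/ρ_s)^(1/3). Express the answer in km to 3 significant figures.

d_R = 2.44 × 1.09 × 10⁵ km × (1270/5310)^(1/3)
    = 1.65 × 10⁵ km

1.65 × 10⁵ km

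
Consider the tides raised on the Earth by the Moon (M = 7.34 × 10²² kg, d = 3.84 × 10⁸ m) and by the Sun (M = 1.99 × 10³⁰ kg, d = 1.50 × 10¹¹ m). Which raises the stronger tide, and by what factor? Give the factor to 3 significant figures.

Tidal acceleration ∝ M/d³, so compare M/d³ for each.
The Moon: (7.34 × 10²²) / (3.84 × 10⁸)³ = 1.296 × 10⁻³
The Sun: (1.99 × 10³⁰) / (1.50 × 10¹¹)³ = 5.896 × 10⁻⁴
Ratio (larger/smaller) = 2.20

The Moon, by a factor of ≈ 2.20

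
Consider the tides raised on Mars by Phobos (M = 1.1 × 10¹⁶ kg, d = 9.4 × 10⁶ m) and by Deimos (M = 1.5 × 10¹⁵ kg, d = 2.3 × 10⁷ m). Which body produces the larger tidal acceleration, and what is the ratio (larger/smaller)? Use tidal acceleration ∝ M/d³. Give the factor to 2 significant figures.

The tide-raising term goes as M/d³ (the gradient of a 1/d² field).
Phobos: (1.1 × 10¹⁶) / (9.4 × 10⁶)³ = 1.324 × 10⁻⁵
Deimos: (1.5 × 10¹⁵) / (2.3 × 10⁷)³ = 1.233 × 10⁻⁷
Ratio (larger/smaller) = 110

Phobos, by a factor of ≈ 110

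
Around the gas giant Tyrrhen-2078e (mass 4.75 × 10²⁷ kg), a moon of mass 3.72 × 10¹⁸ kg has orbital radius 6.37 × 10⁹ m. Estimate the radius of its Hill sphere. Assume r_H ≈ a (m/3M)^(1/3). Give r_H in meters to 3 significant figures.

4.07 × 10⁶ m

r_H ≈ a (m/3M)^(1/3)
    = (6.37 × 10⁹) × (3.72 × 10¹⁸ / (3 × 4.75 × 10²⁷))^(1/3)
    = 4.07 × 10⁶ m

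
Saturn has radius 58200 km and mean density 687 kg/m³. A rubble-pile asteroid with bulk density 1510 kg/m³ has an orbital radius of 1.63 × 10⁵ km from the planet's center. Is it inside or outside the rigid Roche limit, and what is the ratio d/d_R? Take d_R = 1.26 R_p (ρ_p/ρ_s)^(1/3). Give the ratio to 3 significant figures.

d_R = 1.26 × (58200 km) × (687/1510)^(1/3) = 56400 km
d/d_R = (1.63 × 10⁵) / (56400) = 2.89
Since d/d_R > 1, the body is outside the Roche limit.

outside; d/d_R ≈ 2.89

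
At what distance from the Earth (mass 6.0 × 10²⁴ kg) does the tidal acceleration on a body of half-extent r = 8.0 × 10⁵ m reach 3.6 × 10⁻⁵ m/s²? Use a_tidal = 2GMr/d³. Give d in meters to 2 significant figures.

2.6 × 10⁸ m

2GMr/d³ = a_tidal  ⇒  d = (2GMr / a_tidal)^(1/3)
d = (2 × 6.674×10⁻¹¹ × (6.0 × 10²⁴) × (8.0 × 10⁵) / (3.6 × 10⁻⁵))^(1/3)
  = 2.6 × 10⁸ m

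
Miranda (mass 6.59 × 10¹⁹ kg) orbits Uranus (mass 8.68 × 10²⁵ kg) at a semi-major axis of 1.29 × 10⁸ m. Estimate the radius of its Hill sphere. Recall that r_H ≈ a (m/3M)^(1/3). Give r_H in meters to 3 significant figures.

8.16 × 10⁵ m

r_H ≈ a (m/3M)^(1/3)
    = (1.29 × 10⁸) × (6.59 × 10¹⁹ / (3 × 8.68 × 10²⁵))^(1/3)
    = 8.16 × 10⁵ m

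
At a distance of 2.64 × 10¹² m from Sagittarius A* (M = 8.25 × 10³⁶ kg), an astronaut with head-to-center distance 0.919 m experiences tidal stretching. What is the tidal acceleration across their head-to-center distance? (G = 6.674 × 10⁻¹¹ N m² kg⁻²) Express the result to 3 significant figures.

Δa = 2GMr/d³
   = 2 × (6.674 × 10⁻¹¹) × (8.25 × 10³⁶) × (0.919) / (2.64 × 10¹²)³
   = 5.50 × 10⁻¹¹ m/s²

5.50 × 10⁻¹¹ m/s²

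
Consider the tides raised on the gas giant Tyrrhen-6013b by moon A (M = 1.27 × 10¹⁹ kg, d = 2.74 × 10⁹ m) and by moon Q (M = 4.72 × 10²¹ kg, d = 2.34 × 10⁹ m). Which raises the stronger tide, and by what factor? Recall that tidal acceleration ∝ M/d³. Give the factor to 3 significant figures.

Compare M/d³ for the two perturbers:
Moon A: (1.27 × 10¹⁹) / (2.74 × 10⁹)³ = 6.174 × 10⁻¹⁰
Moon Q: (4.72 × 10²¹) / (2.34 × 10⁹)³ = 3.684 × 10⁻⁷
Ratio (larger/smaller) = 597

Moon Q, by a factor of ≈ 597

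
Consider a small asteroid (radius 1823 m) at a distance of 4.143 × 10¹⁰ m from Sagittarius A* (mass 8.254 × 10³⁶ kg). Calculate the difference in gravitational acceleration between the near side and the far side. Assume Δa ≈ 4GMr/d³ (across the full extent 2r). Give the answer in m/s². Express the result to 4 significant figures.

5.649 × 10⁻² m/s²

a_tidal = 4GMr/d³
        = 4 × (6.674 × 10⁻¹¹) × (8.254 × 10³⁶) × (1823) / (4.143 × 10¹⁰)³
        = 5.649 × 10⁻² m/s²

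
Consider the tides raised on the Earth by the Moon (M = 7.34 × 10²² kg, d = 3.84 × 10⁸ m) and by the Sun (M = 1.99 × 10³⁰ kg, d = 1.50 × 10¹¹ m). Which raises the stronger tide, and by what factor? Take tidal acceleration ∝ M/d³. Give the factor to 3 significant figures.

Compare M/d³ for the two perturbers:
The Moon: (7.34 × 10²²) / (3.84 × 10⁸)³ = 1.296 × 10⁻³
The Sun: (1.99 × 10³⁰) / (1.50 × 10¹¹)³ = 5.896 × 10⁻⁴
Ratio (larger/smaller) = 2.20

The Moon, by a factor of ≈ 2.20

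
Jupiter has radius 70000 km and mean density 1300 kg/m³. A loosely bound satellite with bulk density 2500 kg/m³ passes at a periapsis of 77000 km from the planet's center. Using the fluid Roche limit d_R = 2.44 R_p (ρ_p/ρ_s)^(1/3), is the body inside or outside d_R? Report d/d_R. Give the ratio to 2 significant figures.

d_R = 2.44 × (70000 km) × (1300/2500)^(1/3) = 1.373 × 10⁵ km
d/d_R = (77000) / (1.373 × 10⁵) = 0.56
Since d/d_R < 1, the body is inside the Roche limit.

inside; d/d_R ≈ 0.56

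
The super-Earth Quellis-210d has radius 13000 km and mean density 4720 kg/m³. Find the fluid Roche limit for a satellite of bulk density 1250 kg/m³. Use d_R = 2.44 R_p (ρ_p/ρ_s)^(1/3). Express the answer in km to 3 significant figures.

49400 km

d_R = 2.44 × 13000 km × (4720/1250)^(1/3)
    = 49400 km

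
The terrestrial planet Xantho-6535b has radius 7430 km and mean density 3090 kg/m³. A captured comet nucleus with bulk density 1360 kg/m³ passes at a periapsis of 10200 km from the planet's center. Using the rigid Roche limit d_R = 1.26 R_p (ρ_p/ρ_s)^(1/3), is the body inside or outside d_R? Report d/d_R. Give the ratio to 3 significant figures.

d_R = 1.26 × (7430 km) × (3090/1360)^(1/3) = 12310 km
d/d_R = (10200) / (12310) = 0.829
Since d/d_R < 1, the body is inside the Roche limit.

inside; d/d_R ≈ 0.829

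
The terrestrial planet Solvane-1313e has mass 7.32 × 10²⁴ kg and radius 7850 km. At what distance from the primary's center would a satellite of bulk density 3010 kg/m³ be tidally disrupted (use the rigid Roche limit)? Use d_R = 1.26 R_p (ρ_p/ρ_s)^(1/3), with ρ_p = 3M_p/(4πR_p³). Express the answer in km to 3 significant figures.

10500 km

ρ_p = 3M_p/(4πR_p³) = 3 × (7.32 × 10²⁴) / (4π × (7.85 × 10⁶ m)³) = 3610 kg/m³
d_R = 1.26 × 7850 km × (3610/3010)^(1/3)
    = 10500 km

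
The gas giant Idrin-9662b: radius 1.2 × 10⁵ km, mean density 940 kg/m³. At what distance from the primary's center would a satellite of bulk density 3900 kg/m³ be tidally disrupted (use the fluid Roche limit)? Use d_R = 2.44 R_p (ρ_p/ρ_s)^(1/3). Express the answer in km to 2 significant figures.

d_R = 2.44 × 1.2 × 10⁵ km × (940/3900)^(1/3)
    = 1.8 × 10⁵ km

1.8 × 10⁵ km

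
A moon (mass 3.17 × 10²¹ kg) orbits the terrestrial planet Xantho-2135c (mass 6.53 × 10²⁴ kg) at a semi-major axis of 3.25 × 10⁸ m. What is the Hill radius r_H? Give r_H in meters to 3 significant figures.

1.77 × 10⁷ m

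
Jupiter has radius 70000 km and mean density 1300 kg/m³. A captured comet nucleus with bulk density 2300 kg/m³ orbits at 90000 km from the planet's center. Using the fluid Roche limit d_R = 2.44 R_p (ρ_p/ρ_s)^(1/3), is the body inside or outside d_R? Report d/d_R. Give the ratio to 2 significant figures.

inside; d/d_R ≈ 0.64

d_R = 2.44 × (70000 km) × (1300/2300)^(1/3) = 1.412 × 10⁵ km
d/d_R = (90000) / (1.412 × 10⁵) = 0.64
Since d/d_R < 1, the body is inside the Roche limit.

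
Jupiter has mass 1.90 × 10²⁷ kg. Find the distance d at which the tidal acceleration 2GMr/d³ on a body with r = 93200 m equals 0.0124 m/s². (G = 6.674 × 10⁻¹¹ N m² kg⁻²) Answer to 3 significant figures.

2GMr/d³ = a_tidal  ⇒  d = (2GMr / a_tidal)^(1/3)
d = (2 × 6.674×10⁻¹¹ × (1.90 × 10²⁷) × (93200) / (0.0124))^(1/3)
  = 1.24 × 10⁸ m

1.24 × 10⁸ m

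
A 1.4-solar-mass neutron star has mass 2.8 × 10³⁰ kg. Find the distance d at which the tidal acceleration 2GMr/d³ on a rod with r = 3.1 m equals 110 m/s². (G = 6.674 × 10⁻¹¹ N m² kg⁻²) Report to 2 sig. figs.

2GMr/d³ = a_tidal  ⇒  d = (2GMr / a_tidal)^(1/3)
d = (2 × 6.674×10⁻¹¹ × (2.8 × 10³⁰) × (3.1) / (110))^(1/3)
  = 2.2 × 10⁶ m

2.2 × 10⁶ m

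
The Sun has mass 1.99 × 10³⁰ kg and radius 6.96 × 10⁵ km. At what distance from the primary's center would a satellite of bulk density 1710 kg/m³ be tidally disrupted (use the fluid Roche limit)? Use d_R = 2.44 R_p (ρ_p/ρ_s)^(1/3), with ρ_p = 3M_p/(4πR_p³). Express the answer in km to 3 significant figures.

1.59 × 10⁶ km

ρ_p = 3M_p/(4πR_p³) = 3 × (1.99 × 10³⁰) / (4π × (6.96 × 10⁸ m)³) = 1410 kg/m³
d_R = 2.44 × 6.96 × 10⁵ km × (1410/1710)^(1/3)
    = 1.59 × 10⁶ km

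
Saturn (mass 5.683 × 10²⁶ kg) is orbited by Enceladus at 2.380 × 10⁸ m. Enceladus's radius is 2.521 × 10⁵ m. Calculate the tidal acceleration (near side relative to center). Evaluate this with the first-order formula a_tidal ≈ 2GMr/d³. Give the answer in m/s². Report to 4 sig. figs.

1.419 × 10⁻³ m/s²

Δa = 2GMr/d³
   = 2 × (6.674 × 10⁻¹¹) × (5.683 × 10²⁶) × (2.521 × 10⁵) / (2.380 × 10⁸)³
   = 1.419 × 10⁻³ m/s²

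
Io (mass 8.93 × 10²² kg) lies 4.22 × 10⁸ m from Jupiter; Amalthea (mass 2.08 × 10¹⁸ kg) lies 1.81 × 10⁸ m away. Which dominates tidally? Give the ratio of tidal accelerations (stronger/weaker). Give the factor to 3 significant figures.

Io, by a factor of ≈ 3390

Tidal stretch scales as M/d³; compute that for each body.
Io: (8.93 × 10²²) / (4.22 × 10⁸)³ = 1.188 × 10⁻³
Amalthea: (2.08 × 10¹⁸) / (1.81 × 10⁸)³ = 3.508 × 10⁻⁷
Ratio (larger/smaller) = 3390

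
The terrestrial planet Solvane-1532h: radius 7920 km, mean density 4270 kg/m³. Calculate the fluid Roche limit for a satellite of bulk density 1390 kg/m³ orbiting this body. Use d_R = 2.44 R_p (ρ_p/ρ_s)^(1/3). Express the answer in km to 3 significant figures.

d_R = 2.44 × 7920 km × (4270/1390)^(1/3)
    = 28100 km

28100 km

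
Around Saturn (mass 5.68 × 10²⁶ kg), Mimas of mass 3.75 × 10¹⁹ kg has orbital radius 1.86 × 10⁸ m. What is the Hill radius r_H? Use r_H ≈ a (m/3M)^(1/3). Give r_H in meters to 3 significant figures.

5.21 × 10⁵ m

r_H ≈ a (m/3M)^(1/3)
    = (1.86 × 10⁸) × (3.75 × 10¹⁹ / (3 × 5.68 × 10²⁶))^(1/3)
    = 5.21 × 10⁵ m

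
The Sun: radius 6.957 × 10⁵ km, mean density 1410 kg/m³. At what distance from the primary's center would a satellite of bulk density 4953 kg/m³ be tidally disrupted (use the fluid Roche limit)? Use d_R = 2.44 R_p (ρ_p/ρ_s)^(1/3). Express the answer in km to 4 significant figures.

1.117 × 10⁶ km

d_R = 2.44 × 6.957 × 10⁵ km × (1410/4953)^(1/3)
    = 1.117 × 10⁶ km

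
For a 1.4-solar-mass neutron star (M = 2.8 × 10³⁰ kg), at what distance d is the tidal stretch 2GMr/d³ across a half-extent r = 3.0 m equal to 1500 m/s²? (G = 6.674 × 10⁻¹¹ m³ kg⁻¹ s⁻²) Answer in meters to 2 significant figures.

9.1 × 10⁵ m

2GMr/d³ = a_tidal  ⇒  d = (2GMr / a_tidal)^(1/3)
d = (2 × 6.674×10⁻¹¹ × (2.8 × 10³⁰) × (3.0) / (1500))^(1/3)
  = 9.1 × 10⁵ m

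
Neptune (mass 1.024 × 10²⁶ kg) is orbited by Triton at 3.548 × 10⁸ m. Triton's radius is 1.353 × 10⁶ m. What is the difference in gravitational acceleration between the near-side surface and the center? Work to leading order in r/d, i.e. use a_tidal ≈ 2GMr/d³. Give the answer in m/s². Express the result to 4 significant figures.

4.141 × 10⁻⁴ m/s²

a_tidal = 2GMr/d³
        = 2 × (6.674 × 10⁻¹¹) × (1.024 × 10²⁶) × (1.353 × 10⁶) / (3.548 × 10⁸)³
        = 4.141 × 10⁻⁴ m/s²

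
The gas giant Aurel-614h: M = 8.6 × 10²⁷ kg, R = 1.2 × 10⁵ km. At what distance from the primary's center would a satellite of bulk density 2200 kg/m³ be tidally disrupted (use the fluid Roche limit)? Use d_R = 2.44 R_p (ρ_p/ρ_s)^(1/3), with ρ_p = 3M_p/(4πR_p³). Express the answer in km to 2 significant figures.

ρ_p = 3M_p/(4πR_p³) = 3 × (8.6 × 10²⁷) / (4π × (1.2 × 10⁸ m)³) = 1200 kg/m³
d_R = 2.44 × 1.2 × 10⁵ km × (1200/2200)^(1/3)
    = 2.4 × 10⁵ km

2.4 × 10⁵ km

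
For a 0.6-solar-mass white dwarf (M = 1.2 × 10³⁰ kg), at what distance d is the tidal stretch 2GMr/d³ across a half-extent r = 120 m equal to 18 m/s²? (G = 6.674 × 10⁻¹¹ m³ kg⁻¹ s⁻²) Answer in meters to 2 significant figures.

1.0 × 10⁷ m

2GMr/d³ = a_tidal  ⇒  d = (2GMr / a_tidal)^(1/3)
d = (2 × 6.674×10⁻¹¹ × (1.2 × 10³⁰) × (120) / (18))^(1/3)
  = 1.0 × 10⁷ m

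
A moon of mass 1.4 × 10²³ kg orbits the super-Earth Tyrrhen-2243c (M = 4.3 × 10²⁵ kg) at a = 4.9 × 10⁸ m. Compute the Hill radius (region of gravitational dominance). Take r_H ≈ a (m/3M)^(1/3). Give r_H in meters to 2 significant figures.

5.0 × 10⁷ m

r_H ≈ a (m/3M)^(1/3)
    = (4.9 × 10⁸) × (1.4 × 10²³ / (3 × 4.3 × 10²⁵))^(1/3)
    = 5.0 × 10⁷ m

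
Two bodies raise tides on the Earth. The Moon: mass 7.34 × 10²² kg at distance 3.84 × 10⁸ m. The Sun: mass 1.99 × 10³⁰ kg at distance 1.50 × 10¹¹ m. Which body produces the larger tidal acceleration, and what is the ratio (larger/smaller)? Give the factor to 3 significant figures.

Tidal acceleration ∝ M/d³, so compare M/d³ for each.
The Moon: (7.34 × 10²²) / (3.84 × 10⁸)³ = 1.296 × 10⁻³
The Sun: (1.99 × 10³⁰) / (1.50 × 10¹¹)³ = 5.896 × 10⁻⁴
Ratio (larger/smaller) = 2.20

The Moon, by a factor of ≈ 2.20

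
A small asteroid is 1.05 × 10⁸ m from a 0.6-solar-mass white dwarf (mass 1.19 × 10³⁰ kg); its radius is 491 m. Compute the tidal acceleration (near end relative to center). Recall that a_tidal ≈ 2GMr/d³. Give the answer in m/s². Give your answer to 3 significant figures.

6.74 × 10⁻² m/s²

Δg = 2GMr/d³
   = 2 × (6.674 × 10⁻¹¹) × (1.19 × 10³⁰) × (491) / (1.05 × 10⁸)³
   = 6.74 × 10⁻² m/s²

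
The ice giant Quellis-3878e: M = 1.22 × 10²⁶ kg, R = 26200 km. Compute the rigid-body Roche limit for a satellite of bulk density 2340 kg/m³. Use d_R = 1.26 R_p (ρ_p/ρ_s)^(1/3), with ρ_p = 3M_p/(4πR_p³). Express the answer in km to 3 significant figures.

ρ_p = 3M_p/(4πR_p³) = 3 × (1.22 × 10²⁶) / (4π × (2.62 × 10⁷ m)³) = 1620 kg/m³
d_R = 1.26 × 26200 km × (1620/2340)^(1/3)
    = 29200 km

29200 km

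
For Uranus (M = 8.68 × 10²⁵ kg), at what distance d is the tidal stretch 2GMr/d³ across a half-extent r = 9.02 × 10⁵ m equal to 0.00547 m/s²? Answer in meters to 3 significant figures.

2GMr/d³ = a_tidal  ⇒  d = (2GMr / a_tidal)^(1/3)
d = (2 × 6.674×10⁻¹¹ × (8.68 × 10²⁵) × (9.02 × 10⁵) / (0.00547))^(1/3)
  = 1.24 × 10⁸ m

1.24 × 10⁸ m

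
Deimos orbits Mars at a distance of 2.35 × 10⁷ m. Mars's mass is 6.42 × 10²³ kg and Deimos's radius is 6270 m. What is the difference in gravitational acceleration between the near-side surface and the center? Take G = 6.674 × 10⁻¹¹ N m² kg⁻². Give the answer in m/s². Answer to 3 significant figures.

Δg = 2GMr/d³
   = 2 × (6.674 × 10⁻¹¹) × (6.42 × 10²³) × (6270) / (2.35 × 10⁷)³
   = 4.14 × 10⁻⁵ m/s²

4.14 × 10⁻⁵ m/s²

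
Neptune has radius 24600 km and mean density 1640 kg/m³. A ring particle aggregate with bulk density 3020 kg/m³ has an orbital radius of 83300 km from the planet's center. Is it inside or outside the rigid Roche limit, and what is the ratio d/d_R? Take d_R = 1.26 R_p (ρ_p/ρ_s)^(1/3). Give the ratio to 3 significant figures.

outside; d/d_R ≈ 3.29

d_R = 1.26 × (24600 km) × (1640/3020)^(1/3) = 25290 km
d/d_R = (83300) / (25290) = 3.29
Since d/d_R > 1, the body is outside the Roche limit.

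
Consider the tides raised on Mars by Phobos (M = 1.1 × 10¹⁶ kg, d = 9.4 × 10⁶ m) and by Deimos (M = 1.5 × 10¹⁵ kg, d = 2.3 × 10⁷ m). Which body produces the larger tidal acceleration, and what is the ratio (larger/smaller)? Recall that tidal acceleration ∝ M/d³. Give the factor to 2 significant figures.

Tidal stretch scales as M/d³; compute that for each body.
Phobos: (1.1 × 10¹⁶) / (9.4 × 10⁶)³ = 1.324 × 10⁻⁵
Deimos: (1.5 × 10¹⁵) / (2.3 × 10⁷)³ = 1.233 × 10⁻⁷
Ratio (larger/smaller) = 110

Phobos, by a factor of ≈ 110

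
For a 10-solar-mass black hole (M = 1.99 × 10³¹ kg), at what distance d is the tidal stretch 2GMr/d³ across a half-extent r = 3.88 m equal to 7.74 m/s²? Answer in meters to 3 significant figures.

2GMr/d³ = a_tidal  ⇒  d = (2GMr / a_tidal)^(1/3)
d = (2 × 6.674×10⁻¹¹ × (1.99 × 10³¹) × (3.88) / (7.74))^(1/3)
  = 1.10 × 10⁷ m

1.10 × 10⁷ m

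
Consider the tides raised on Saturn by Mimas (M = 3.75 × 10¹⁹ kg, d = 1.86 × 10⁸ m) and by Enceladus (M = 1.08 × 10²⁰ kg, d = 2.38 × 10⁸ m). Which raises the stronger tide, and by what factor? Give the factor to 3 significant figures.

Enceladus, by a factor of ≈ 1.37

Tidal stretch scales as M/d³; compute that for each body.
Mimas: (3.75 × 10¹⁹) / (1.86 × 10⁸)³ = 5.828 × 10⁻⁶
Enceladus: (1.08 × 10²⁰) / (2.38 × 10⁸)³ = 8.011 × 10⁻⁶
Ratio (larger/smaller) = 1.37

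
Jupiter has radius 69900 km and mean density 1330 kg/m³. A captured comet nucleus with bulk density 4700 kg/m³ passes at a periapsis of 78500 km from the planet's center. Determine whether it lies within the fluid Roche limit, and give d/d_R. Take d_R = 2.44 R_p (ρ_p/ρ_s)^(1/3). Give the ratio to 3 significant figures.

d_R = 2.44 × (69900 km) × (1330/4700)^(1/3) = 1.120 × 10⁵ km
d/d_R = (78500) / (1.120 × 10⁵) = 0.701
Since d/d_R < 1, the body is inside the Roche limit.

inside; d/d_R ≈ 0.701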